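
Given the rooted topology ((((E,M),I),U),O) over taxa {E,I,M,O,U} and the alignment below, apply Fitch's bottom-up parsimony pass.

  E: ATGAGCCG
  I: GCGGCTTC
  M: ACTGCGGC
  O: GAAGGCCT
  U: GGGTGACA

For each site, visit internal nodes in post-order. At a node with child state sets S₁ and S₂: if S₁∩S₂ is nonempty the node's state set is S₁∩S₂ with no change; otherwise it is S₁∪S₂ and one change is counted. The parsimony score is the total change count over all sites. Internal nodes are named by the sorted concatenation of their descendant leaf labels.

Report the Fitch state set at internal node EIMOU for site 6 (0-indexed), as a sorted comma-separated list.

C

EM@0: {A} ∩ {A} = {A} (intersection, +0)
EIM@0: {A} ∪ {G} = {A,G} (union, +1)
EIMU@0: {A,G} ∩ {G} = {G} (intersection, +0)
EIMOU@0: {G} ∩ {G} = {G} (intersection, +0)
EM@1: {T} ∪ {C} = {C,T} (union, +1)
EIM@1: {C,T} ∩ {C} = {C} (intersection, +0)
EIMU@1: {C} ∪ {G} = {C,G} (union, +1)
EIMOU@1: {C,G} ∪ {A} = {A,C,G} (union, +1)
EM@2: {G} ∪ {T} = {G,T} (union, +1)
EIM@2: {G,T} ∩ {G} = {G} (intersection, +0)
EIMU@2: {G} ∩ {G} = {G} (intersection, +0)
EIMOU@2: {G} ∪ {A} = {A,G} (union, +1)
EM@3: {A} ∪ {G} = {A,G} (union, +1)
EIM@3: {A,G} ∩ {G} = {G} (intersection, +0)
EIMU@3: {G} ∪ {T} = {G,T} (union, +1)
EIMOU@3: {G,T} ∩ {G} = {G} (intersection, +0)
EM@4: {G} ∪ {C} = {C,G} (union, +1)
EIM@4: {C,G} ∩ {C} = {C} (intersection, +0)
EIMU@4: {C} ∪ {G} = {C,G} (union, +1)
EIMOU@4: {C,G} ∩ {G} = {G} (intersection, +0)
EM@5: {C} ∪ {G} = {C,G} (union, +1)
EIM@5: {C,G} ∪ {T} = {C,G,T} (union, +1)
EIMU@5: {C,G,T} ∪ {A} = {A,C,G,T} (union, +1)
EIMOU@5: {A,C,G,T} ∩ {C} = {C} (intersection, +0)
EM@6: {C} ∪ {G} = {C,G} (union, +1)
EIM@6: {C,G} ∪ {T} = {C,G,T} (union, +1)
EIMU@6: {C,G,T} ∩ {C} = {C} (intersection, +0)
EIMOU@6: {C} ∩ {C} = {C} (intersection, +0)
EM@7: {G} ∪ {C} = {C,G} (union, +1)
EIM@7: {C,G} ∩ {C} = {C} (intersection, +0)
EIMU@7: {C} ∪ {A} = {A,C} (union, +1)
EIMOU@7: {A,C} ∪ {T} = {A,C,T} (union, +1)
per-site changes: [1, 3, 2, 2, 2, 3, 2, 3]; total = 18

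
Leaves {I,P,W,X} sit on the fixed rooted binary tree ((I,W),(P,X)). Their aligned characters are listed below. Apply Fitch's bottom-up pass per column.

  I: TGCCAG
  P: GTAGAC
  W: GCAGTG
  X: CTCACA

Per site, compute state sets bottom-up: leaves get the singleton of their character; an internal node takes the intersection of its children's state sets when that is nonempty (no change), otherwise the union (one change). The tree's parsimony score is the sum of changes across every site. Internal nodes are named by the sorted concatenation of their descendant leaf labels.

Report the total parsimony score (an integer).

12

[col 0] IW: children I:{T}, W:{G} ∪→ {G,T}; cost 1
[col 0] PX: children P:{G}, X:{C} ∪→ {C,G}; cost 1
[col 0] IPWX: children IW:{G,T}, PX:{C,G} ∩→ {G}; cost 0
[col 1] IW: children I:{G}, W:{C} ∪→ {C,G}; cost 1
[col 1] PX: children P:{T}, X:{T} ∩→ {T}; cost 0
[col 1] IPWX: children IW:{C,G}, PX:{T} ∪→ {C,G,T}; cost 1
[col 2] IW: children I:{C}, W:{A} ∪→ {A,C}; cost 1
[col 2] PX: children P:{A}, X:{C} ∪→ {A,C}; cost 1
[col 2] IPWX: children IW:{A,C}, PX:{A,C} ∩→ {A,C}; cost 0
[col 3] IW: children I:{C}, W:{G} ∪→ {C,G}; cost 1
[col 3] PX: children P:{G}, X:{A} ∪→ {A,G}; cost 1
[col 3] IPWX: children IW:{C,G}, PX:{A,G} ∩→ {G}; cost 0
[col 4] IW: children I:{A}, W:{T} ∪→ {A,T}; cost 1
[col 4] PX: children P:{A}, X:{C} ∪→ {A,C}; cost 1
[col 4] IPWX: children IW:{A,T}, PX:{A,C} ∩→ {A}; cost 0
[col 5] IW: children I:{G}, W:{G} ∩→ {G}; cost 0
[col 5] PX: children P:{C}, X:{A} ∪→ {A,C}; cost 1
[col 5] IPWX: children IW:{G}, PX:{A,C} ∪→ {A,C,G}; cost 1
per-site changes: [2, 2, 2, 2, 2, 2]; total = 12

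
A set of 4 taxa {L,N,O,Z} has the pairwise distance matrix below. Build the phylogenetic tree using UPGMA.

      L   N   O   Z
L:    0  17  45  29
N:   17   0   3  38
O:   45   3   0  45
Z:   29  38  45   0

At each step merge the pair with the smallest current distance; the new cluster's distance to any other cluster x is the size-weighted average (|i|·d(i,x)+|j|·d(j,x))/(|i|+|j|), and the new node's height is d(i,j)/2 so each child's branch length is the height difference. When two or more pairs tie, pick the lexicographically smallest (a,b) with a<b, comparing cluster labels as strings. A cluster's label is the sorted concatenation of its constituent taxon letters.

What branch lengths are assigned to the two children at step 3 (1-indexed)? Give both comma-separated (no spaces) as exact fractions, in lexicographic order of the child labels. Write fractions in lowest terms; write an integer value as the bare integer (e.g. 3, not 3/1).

1. join N+O (d=3) ⇒ NO; edges |N|=3/2, |O|=3/2
  updated: d(L,NO)=31, d(NO,Z)=83/2
2. join L+Z (d=29) ⇒ LZ; edges |L|=29/2, |Z|=29/2
  updated: d(LZ,NO)=145/4
3. join LZ+NO (d=145/4) ⇒ LNOZ; edges |LZ|=29/8, |NO|=133/8
final tree: ((L:29/2,Z:29/2):29/8,(N:3/2,O:3/2):133/8)
total length: 209/4

29/8,133/8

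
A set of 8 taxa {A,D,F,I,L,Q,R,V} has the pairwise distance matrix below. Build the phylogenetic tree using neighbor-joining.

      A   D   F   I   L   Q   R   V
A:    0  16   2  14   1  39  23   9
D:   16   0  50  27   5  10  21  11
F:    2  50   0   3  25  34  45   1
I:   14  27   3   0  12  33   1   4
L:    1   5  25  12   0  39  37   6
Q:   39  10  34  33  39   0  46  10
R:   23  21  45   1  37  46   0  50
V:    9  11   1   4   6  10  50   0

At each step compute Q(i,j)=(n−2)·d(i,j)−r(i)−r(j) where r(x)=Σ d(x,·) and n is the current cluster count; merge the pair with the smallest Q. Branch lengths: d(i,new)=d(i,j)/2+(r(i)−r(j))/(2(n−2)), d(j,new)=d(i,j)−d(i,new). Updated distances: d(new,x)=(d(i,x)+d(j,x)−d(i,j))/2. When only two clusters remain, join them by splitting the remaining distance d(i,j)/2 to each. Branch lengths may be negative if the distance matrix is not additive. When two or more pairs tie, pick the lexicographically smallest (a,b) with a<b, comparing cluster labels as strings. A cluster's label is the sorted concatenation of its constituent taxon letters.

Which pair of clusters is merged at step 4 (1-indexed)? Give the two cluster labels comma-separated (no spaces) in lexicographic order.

1. join I+R (d=1, Q=-311) ⇒ IR; edges |I|=-41/4, |R|=45/4
  updated: d(A,IR)=18, d(D,IR)=47/2, d(F,IR)=47/2, d(IR,L)=24, d(IR,Q)=39, d(IR,V)=53/2
2. join D+Q (d=10, Q=-473/2) ⇒ DQ; edges |D|=-11/20, |Q|=211/20
  updated: d(A,DQ)=45/2, d(DQ,F)=37, d(DQ,IR)=105/4, d(DQ,L)=17, d(DQ,V)=11/2
3. join DQ+V (d=11/2, Q=-537/4) ⇒ DQV; edges |DQ|=329/32, |V|=-153/32
  updated: d(A,DQV)=13, d(DQV,F)=65/4, d(DQV,IR)=189/8, d(DQV,L)=35/4
4. join A+F (d=2, Q=-379/4) ⇒ AF; edges |A|=-107/24, |F|=155/24
  updated: d(AF,DQV)=109/8, d(AF,IR)=79/4, d(AF,L)=12
5. join AF+IR (d=79/4, Q=-293/4) ⇒ AFIR; edges |AF|=35/8, |IR|=123/8
  updated: d(AFIR,DQV)=35/4, d(AFIR,L)=65/8
6. join AFIR+DQV (d=35/4, Q=-205/8) ⇒ ADFIQRV; edges |AFIR|=65/16, |DQV|=75/16
  updated: d(ADFIQRV,L)=65/16
7. join ADFIQRV+L (d=65/16) ⇒ ADFILQRV; edges |ADFIQRV|=65/32, |L|=65/32
final tree: ((((A:-107/24,F:155/24):35/8,(I:-41/4,R:45/4):123/8):65/16,((D:-11/20,Q:211/20):329/32,V:-153/32):75/16):65/32,L:65/32)
total length: 817/16

A,F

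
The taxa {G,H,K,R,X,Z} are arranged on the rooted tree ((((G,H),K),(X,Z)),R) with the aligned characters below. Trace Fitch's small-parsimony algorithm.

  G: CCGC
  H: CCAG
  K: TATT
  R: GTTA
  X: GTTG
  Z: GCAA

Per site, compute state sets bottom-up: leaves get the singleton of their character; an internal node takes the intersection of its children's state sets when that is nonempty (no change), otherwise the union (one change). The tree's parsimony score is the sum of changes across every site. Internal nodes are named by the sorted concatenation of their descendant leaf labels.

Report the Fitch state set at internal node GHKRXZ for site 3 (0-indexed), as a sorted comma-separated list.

A,G

[col 0] GH: children G:{C}, H:{C} ∩→ {C}; cost 0
[col 0] GHK: children GH:{C}, K:{T} ∪→ {C,T}; cost 1
[col 0] XZ: children X:{G}, Z:{G} ∩→ {G}; cost 0
[col 0] GHKXZ: children GHK:{C,T}, XZ:{G} ∪→ {C,G,T}; cost 1
[col 0] GHKRXZ: children GHKXZ:{C,G,T}, R:{G} ∩→ {G}; cost 0
[col 1] GH: children G:{C}, H:{C} ∩→ {C}; cost 0
[col 1] GHK: children GH:{C}, K:{A} ∪→ {A,C}; cost 1
[col 1] XZ: children X:{T}, Z:{C} ∪→ {C,T}; cost 1
[col 1] GHKXZ: children GHK:{A,C}, XZ:{C,T} ∩→ {C}; cost 0
[col 1] GHKRXZ: children GHKXZ:{C}, R:{T} ∪→ {C,T}; cost 1
[col 2] GH: children G:{G}, H:{A} ∪→ {A,G}; cost 1
[col 2] GHK: children GH:{A,G}, K:{T} ∪→ {A,G,T}; cost 1
[col 2] XZ: children X:{T}, Z:{A} ∪→ {A,T}; cost 1
[col 2] GHKXZ: children GHK:{A,G,T}, XZ:{A,T} ∩→ {A,T}; cost 0
[col 2] GHKRXZ: children GHKXZ:{A,T}, R:{T} ∩→ {T}; cost 0
[col 3] GH: children G:{C}, H:{G} ∪→ {C,G}; cost 1
[col 3] GHK: children GH:{C,G}, K:{T} ∪→ {C,G,T}; cost 1
[col 3] XZ: children X:{G}, Z:{A} ∪→ {A,G}; cost 1
[col 3] GHKXZ: children GHK:{C,G,T}, XZ:{A,G} ∩→ {G}; cost 0
[col 3] GHKRXZ: children GHKXZ:{G}, R:{A} ∪→ {A,G}; cost 1
per-site changes: [2, 3, 3, 4]; total = 12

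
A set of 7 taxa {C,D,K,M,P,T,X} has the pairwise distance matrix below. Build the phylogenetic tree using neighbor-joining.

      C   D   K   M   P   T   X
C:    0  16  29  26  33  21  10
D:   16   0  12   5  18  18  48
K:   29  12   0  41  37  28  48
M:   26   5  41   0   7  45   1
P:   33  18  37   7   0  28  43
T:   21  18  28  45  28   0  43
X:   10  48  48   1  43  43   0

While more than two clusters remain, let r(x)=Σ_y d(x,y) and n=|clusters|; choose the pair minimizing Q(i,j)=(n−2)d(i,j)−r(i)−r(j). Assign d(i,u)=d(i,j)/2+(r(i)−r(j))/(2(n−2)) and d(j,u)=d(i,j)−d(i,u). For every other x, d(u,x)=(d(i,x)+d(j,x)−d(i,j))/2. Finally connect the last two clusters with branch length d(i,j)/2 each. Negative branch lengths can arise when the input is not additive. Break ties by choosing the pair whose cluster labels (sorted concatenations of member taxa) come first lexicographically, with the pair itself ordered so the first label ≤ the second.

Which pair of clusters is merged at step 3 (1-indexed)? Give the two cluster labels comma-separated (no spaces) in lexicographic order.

iteration 1: select M,X (d=1, Q=-313); attach at lengths (-63/10, 73/10); label the merged cluster MX
  updated: d(C,MX)=35/2, d(D,MX)=26, d(K,MX)=44, d(MX,P)=49/2, d(MX,T)=87/2
iteration 2: select C,MX (d=35/2, Q=-202); attach at lengths (31/8, 109/8); label the merged cluster CMX
  updated: d(CMX,D)=49/4, d(CMX,K)=111/4, d(CMX,P)=20, d(CMX,T)=47/2
iteration 3: select D,K (d=12, Q=-129); attach at lengths (-17/12, 161/12); label the merged cluster DK
  updated: d(CMX,DK)=14, d(DK,P)=43/2, d(DK,T)=17
iteration 4: select CMX,P (d=20, Q=-87); attach at lengths (7, 13); label the merged cluster CMPX
  updated: d(CMPX,DK)=31/4, d(CMPX,T)=63/4
iteration 5: select CMPX,DK (d=31/4, Q=-81/2); attach at lengths (13/4, 9/2); label the merged cluster CDKMPX
  updated: d(CDKMPX,T)=25/2
iteration 6: select CDKMPX,T (d=25/2); attach at lengths (25/4, 25/4); label the merged cluster CDKMPTX
final tree: ((((C:31/8,(M:-63/10,X:73/10):109/8):7,P:13):13/4,(D:-17/12,K:161/12):9/2):25/4,T:25/4)
total length: 283/4

D,K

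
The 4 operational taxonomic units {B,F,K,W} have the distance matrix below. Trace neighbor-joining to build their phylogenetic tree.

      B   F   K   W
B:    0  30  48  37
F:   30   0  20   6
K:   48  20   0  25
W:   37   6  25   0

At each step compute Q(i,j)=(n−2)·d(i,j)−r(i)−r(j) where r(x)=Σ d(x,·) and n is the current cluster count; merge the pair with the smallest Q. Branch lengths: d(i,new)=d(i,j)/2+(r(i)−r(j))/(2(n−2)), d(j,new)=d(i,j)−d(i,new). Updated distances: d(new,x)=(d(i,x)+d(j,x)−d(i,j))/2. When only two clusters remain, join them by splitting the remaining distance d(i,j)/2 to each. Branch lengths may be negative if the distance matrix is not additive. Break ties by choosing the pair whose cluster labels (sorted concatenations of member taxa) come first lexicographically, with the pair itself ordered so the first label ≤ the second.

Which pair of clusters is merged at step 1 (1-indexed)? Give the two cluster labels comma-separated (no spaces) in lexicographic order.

B,K

iteration 1: select B,K (d=48, Q=-112); attach at lengths (59/2, 37/2); label the merged cluster BK
  updated: d(BK,F)=1, d(BK,W)=7
iteration 2: select BK,F (d=1, Q=-14); attach at lengths (1, 0); label the merged cluster BFK
  updated: d(BFK,W)=6
iteration 3: select BFK,W (d=6); attach at lengths (3, 3); label the merged cluster BFKW
final tree: (((B:59/2,K:37/2):1,F:0):3,W:3)
total length: 55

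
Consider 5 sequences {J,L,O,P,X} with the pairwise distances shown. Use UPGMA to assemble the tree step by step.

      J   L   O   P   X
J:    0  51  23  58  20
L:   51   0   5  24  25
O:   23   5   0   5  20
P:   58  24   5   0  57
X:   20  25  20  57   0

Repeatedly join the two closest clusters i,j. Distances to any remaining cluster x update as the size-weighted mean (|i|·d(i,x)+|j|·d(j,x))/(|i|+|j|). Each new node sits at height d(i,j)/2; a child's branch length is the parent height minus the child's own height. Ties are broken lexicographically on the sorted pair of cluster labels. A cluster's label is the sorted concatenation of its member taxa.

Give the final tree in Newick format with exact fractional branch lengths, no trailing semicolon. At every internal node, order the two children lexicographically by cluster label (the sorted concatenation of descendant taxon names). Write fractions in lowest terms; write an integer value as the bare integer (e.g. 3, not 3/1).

((J:10,X:10):19/2,((L:5/2,O:5/2):19/4,P:29/4):49/4)

iteration 1: select L,O (d=5); attach at lengths (5/2, 5/2); label the merged cluster LO
  updated: d(J,LO)=37, d(LO,P)=29/2, d(LO,X)=45/2
iteration 2: select LO,P (d=29/2); attach at lengths (19/4, 29/4); label the merged cluster LOP
  updated: d(J,LOP)=44, d(LOP,X)=34
iteration 3: select J,X (d=20); attach at lengths (10, 10); label the merged cluster JX
  updated: d(JX,LOP)=39
iteration 4: select JX,LOP (d=39); attach at lengths (19/2, 49/4); label the merged cluster JLOPX
final tree: ((J:10,X:10):19/2,((L:5/2,O:5/2):19/4,P:29/4):49/4)
total length: 235/4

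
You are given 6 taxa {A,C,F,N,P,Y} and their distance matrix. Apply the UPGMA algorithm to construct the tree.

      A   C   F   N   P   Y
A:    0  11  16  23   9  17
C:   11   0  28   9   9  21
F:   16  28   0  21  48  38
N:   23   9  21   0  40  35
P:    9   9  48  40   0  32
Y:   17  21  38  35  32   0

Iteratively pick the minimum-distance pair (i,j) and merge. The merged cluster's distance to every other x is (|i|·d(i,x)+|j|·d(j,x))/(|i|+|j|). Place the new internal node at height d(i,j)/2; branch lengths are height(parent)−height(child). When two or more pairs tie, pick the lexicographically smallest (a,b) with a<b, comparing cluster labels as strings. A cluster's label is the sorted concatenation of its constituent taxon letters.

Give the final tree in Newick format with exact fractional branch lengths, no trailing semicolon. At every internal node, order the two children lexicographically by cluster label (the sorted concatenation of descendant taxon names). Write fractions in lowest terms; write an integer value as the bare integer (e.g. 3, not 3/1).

iteration 1: select A,P (d=9); attach at lengths (9/2, 9/2); label the merged cluster AP
  updated: d(AP,C)=10, d(AP,F)=32, d(AP,N)=63/2, d(AP,Y)=49/2
iteration 2: select C,N (d=9); attach at lengths (9/2, 9/2); label the merged cluster CN
  updated: d(AP,CN)=83/4, d(CN,F)=49/2, d(CN,Y)=28
iteration 3: select AP,CN (d=83/4); attach at lengths (47/8, 47/8); label the merged cluster ACNP
  updated: d(ACNP,F)=113/4, d(ACNP,Y)=105/4
iteration 4: select ACNP,Y (d=105/4); attach at lengths (11/4, 105/8); label the merged cluster ACNPY
  updated: d(ACNPY,F)=151/5
iteration 5: select ACNPY,F (d=151/5); attach at lengths (79/40, 151/10); label the merged cluster ACFNPY
final tree: ((((A:9/2,P:9/2):47/8,(C:9/2,N:9/2):47/8):11/4,Y:105/8):79/40,F:151/10)
total length: 627/10

((((A:9/2,P:9/2):47/8,(C:9/2,N:9/2):47/8):11/4,Y:105/8):79/40,F:151/10)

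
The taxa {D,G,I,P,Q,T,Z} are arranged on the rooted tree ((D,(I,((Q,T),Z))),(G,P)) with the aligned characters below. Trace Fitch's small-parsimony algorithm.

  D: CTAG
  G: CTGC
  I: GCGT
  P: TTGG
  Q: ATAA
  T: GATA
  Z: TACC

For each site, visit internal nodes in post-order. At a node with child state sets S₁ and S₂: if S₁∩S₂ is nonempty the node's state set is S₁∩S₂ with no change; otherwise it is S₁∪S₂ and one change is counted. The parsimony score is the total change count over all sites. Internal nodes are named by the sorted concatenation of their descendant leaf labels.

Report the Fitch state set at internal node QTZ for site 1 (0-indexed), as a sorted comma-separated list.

[col 0] QT: children Q:{A}, T:{G} ∪→ {A,G}; cost 1
[col 0] QTZ: children QT:{A,G}, Z:{T} ∪→ {A,G,T}; cost 1
[col 0] IQTZ: children I:{G}, QTZ:{A,G,T} ∩→ {G}; cost 0
[col 0] DIQTZ: children D:{C}, IQTZ:{G} ∪→ {C,G}; cost 1
[col 0] GP: children G:{C}, P:{T} ∪→ {C,T}; cost 1
[col 0] DGIPQTZ: children DIQTZ:{C,G}, GP:{C,T} ∩→ {C}; cost 0
[col 1] QT: children Q:{T}, T:{A} ∪→ {A,T}; cost 1
[col 1] QTZ: children QT:{A,T}, Z:{A} ∩→ {A}; cost 0
[col 1] IQTZ: children I:{C}, QTZ:{A} ∪→ {A,C}; cost 1
[col 1] DIQTZ: children D:{T}, IQTZ:{A,C} ∪→ {A,C,T}; cost 1
[col 1] GP: children G:{T}, P:{T} ∩→ {T}; cost 0
[col 1] DGIPQTZ: children DIQTZ:{A,C,T}, GP:{T} ∩→ {T}; cost 0
[col 2] QT: children Q:{A}, T:{T} ∪→ {A,T}; cost 1
[col 2] QTZ: children QT:{A,T}, Z:{C} ∪→ {A,C,T}; cost 1
[col 2] IQTZ: children I:{G}, QTZ:{A,C,T} ∪→ {A,C,G,T}; cost 1
[col 2] DIQTZ: children D:{A}, IQTZ:{A,C,G,T} ∩→ {A}; cost 0
[col 2] GP: children G:{G}, P:{G} ∩→ {G}; cost 0
[col 2] DGIPQTZ: children DIQTZ:{A}, GP:{G} ∪→ {A,G}; cost 1
[col 3] QT: children Q:{A}, T:{A} ∩→ {A}; cost 0
[col 3] QTZ: children QT:{A}, Z:{C} ∪→ {A,C}; cost 1
[col 3] IQTZ: children I:{T}, QTZ:{A,C} ∪→ {A,C,T}; cost 1
[col 3] DIQTZ: children D:{G}, IQTZ:{A,C,T} ∪→ {A,C,G,T}; cost 1
[col 3] GP: children G:{C}, P:{G} ∪→ {C,G}; cost 1
[col 3] DGIPQTZ: children DIQTZ:{A,C,G,T}, GP:{C,G} ∩→ {C,G}; cost 0
per-site changes: [4, 3, 4, 4]; total = 15

A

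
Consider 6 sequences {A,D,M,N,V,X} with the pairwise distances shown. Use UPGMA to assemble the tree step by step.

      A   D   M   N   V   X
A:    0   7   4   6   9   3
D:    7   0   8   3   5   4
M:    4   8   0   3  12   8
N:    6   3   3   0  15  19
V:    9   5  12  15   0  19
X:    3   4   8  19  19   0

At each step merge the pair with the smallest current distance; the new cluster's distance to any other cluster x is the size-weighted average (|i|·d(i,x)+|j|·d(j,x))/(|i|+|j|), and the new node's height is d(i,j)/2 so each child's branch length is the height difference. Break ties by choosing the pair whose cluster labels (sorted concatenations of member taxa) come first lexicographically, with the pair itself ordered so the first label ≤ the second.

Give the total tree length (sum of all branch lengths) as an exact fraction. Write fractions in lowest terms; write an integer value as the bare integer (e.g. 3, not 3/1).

87/4

iteration 1: select A,X (d=3); attach at lengths (3/2, 3/2); label the merged cluster AX
  updated: d(AX,D)=11/2, d(AX,M)=6, d(AX,N)=25/2, d(AX,V)=14
iteration 2: select D,N (d=3); attach at lengths (3/2, 3/2); label the merged cluster DN
  updated: d(AX,DN)=9, d(DN,M)=11/2, d(DN,V)=10
iteration 3: select DN,M (d=11/2); attach at lengths (5/4, 11/4); label the merged cluster DMN
  updated: d(AX,DMN)=8, d(DMN,V)=32/3
iteration 4: select AX,DMN (d=8); attach at lengths (5/2, 5/4); label the merged cluster ADMNX
  updated: d(ADMNX,V)=12
iteration 5: select ADMNX,V (d=12); attach at lengths (2, 6); label the merged cluster ADMNVX
final tree: (((A:3/2,X:3/2):5/2,((D:3/2,N:3/2):5/4,M:11/4):5/4):2,V:6)
total length: 87/4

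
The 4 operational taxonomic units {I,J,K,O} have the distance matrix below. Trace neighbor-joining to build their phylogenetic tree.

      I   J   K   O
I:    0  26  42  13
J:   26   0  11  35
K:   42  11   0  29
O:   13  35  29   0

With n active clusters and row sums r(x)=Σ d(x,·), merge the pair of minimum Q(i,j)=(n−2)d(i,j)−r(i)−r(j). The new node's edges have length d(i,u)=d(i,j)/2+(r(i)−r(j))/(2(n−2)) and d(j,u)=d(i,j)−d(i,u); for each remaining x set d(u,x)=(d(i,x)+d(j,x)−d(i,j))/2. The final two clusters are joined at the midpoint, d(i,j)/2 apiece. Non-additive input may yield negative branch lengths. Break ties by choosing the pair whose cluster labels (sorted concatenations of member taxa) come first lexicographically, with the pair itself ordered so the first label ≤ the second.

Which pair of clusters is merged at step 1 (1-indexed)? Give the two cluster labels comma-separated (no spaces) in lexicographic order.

iteration 1: select I,O (d=13, Q=-132); attach at lengths (15/2, 11/2); label the merged cluster IO
  updated: d(IO,J)=24, d(IO,K)=29
iteration 2: select IO,J (d=24, Q=-64); attach at lengths (21, 3); label the merged cluster IJO
  updated: d(IJO,K)=8
iteration 3: select IJO,K (d=8); attach at lengths (4, 4); label the merged cluster IJKO
final tree: (((I:15/2,O:11/2):21,J:3):4,K:4)
total length: 45

I,O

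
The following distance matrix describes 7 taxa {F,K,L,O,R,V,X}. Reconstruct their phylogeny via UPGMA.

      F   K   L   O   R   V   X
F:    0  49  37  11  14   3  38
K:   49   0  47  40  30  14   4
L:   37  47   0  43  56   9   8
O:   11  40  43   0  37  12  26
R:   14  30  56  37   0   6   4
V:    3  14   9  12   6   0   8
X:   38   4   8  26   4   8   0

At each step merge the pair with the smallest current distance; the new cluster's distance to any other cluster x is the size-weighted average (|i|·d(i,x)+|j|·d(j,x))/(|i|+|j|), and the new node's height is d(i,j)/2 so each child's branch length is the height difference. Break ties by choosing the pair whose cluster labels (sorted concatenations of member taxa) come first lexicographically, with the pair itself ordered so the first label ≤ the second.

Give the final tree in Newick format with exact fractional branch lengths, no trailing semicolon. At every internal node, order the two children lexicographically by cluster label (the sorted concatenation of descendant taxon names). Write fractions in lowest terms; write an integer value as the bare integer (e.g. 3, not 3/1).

(((((F:3/2,V:3/2):7/2,R:5):5,O:10):49/16,(K:2,X:2):177/16):173/48,L:50/3)

iteration 1: select F,V (d=3); attach at lengths (3/2, 3/2); label the merged cluster FV
  updated: d(FV,K)=63/2, d(FV,L)=23, d(FV,O)=23/2, d(FV,R)=10, d(FV,X)=23
iteration 2: select K,X (d=4); attach at lengths (2, 2); label the merged cluster KX
  updated: d(FV,KX)=109/4, d(KX,L)=55/2, d(KX,O)=33, d(KX,R)=17
iteration 3: select FV,R (d=10); attach at lengths (7/2, 5); label the merged cluster FRV
  updated: d(FRV,KX)=143/6, d(FRV,L)=34, d(FRV,O)=20
iteration 4: select FRV,O (d=20); attach at lengths (5, 10); label the merged cluster FORV
  updated: d(FORV,KX)=209/8, d(FORV,L)=145/4
iteration 5: select FORV,KX (d=209/8); attach at lengths (49/16, 177/16); label the merged cluster FKORVX
  updated: d(FKORVX,L)=100/3
iteration 6: select FKORVX,L (d=100/3); attach at lengths (173/48, 50/3); label the merged cluster FKLORVX
final tree: (((((F:3/2,V:3/2):7/2,R:5):5,O:10):49/16,(K:2,X:2):177/16):173/48,L:50/3)
total length: 3115/48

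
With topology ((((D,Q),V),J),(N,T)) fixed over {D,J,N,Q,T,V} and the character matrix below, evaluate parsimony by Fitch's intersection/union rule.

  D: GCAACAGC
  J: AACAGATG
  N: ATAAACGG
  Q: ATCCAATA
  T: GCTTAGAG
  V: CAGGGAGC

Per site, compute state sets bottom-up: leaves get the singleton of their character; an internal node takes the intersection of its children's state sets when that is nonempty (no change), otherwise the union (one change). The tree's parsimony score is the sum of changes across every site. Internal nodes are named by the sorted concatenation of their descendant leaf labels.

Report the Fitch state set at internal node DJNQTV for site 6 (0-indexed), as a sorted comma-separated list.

[col 0] DQ: children D:{G}, Q:{A} ∪→ {A,G}; cost 1
[col 0] DQV: children DQ:{A,G}, V:{C} ∪→ {A,C,G}; cost 1
[col 0] DJQV: children DQV:{A,C,G}, J:{A} ∩→ {A}; cost 0
[col 0] NT: children N:{A}, T:{G} ∪→ {A,G}; cost 1
[col 0] DJNQTV: children DJQV:{A}, NT:{A,G} ∩→ {A}; cost 0
[col 1] DQ: children D:{C}, Q:{T} ∪→ {C,T}; cost 1
[col 1] DQV: children DQ:{C,T}, V:{A} ∪→ {A,C,T}; cost 1
[col 1] DJQV: children DQV:{A,C,T}, J:{A} ∩→ {A}; cost 0
[col 1] NT: children N:{T}, T:{C} ∪→ {C,T}; cost 1
[col 1] DJNQTV: children DJQV:{A}, NT:{C,T} ∪→ {A,C,T}; cost 1
[col 2] DQ: children D:{A}, Q:{C} ∪→ {A,C}; cost 1
[col 2] DQV: children DQ:{A,C}, V:{G} ∪→ {A,C,G}; cost 1
[col 2] DJQV: children DQV:{A,C,G}, J:{C} ∩→ {C}; cost 0
[col 2] NT: children N:{A}, T:{T} ∪→ {A,T}; cost 1
[col 2] DJNQTV: children DJQV:{C}, NT:{A,T} ∪→ {A,C,T}; cost 1
[col 3] DQ: children D:{A}, Q:{C} ∪→ {A,C}; cost 1
[col 3] DQV: children DQ:{A,C}, V:{G} ∪→ {A,C,G}; cost 1
[col 3] DJQV: children DQV:{A,C,G}, J:{A} ∩→ {A}; cost 0
[col 3] NT: children N:{A}, T:{T} ∪→ {A,T}; cost 1
[col 3] DJNQTV: children DJQV:{A}, NT:{A,T} ∩→ {A}; cost 0
[col 4] DQ: children D:{C}, Q:{A} ∪→ {A,C}; cost 1
[col 4] DQV: children DQ:{A,C}, V:{G} ∪→ {A,C,G}; cost 1
[col 4] DJQV: children DQV:{A,C,G}, J:{G} ∩→ {G}; cost 0
[col 4] NT: children N:{A}, T:{A} ∩→ {A}; cost 0
[col 4] DJNQTV: children DJQV:{G}, NT:{A} ∪→ {A,G}; cost 1
[col 5] DQ: children D:{A}, Q:{A} ∩→ {A}; cost 0
[col 5] DQV: children DQ:{A}, V:{A} ∩→ {A}; cost 0
[col 5] DJQV: children DQV:{A}, J:{A} ∩→ {A}; cost 0
[col 5] NT: children N:{C}, T:{G} ∪→ {C,G}; cost 1
[col 5] DJNQTV: children DJQV:{A}, NT:{C,G} ∪→ {A,C,G}; cost 1
[col 6] DQ: children D:{G}, Q:{T} ∪→ {G,T}; cost 1
[col 6] DQV: children DQ:{G,T}, V:{G} ∩→ {G}; cost 0
[col 6] DJQV: children DQV:{G}, J:{T} ∪→ {G,T}; cost 1
[col 6] NT: children N:{G}, T:{A} ∪→ {A,G}; cost 1
[col 6] DJNQTV: children DJQV:{G,T}, NT:{A,G} ∩→ {G}; cost 0
[col 7] DQ: children D:{C}, Q:{A} ∪→ {A,C}; cost 1
[col 7] DQV: children DQ:{A,C}, V:{C} ∩→ {C}; cost 0
[col 7] DJQV: children DQV:{C}, J:{G} ∪→ {C,G}; cost 1
[col 7] NT: children N:{G}, T:{G} ∩→ {G}; cost 0
[col 7] DJNQTV: children DJQV:{C,G}, NT:{G} ∩→ {G}; cost 0
per-site changes: [3, 4, 4, 3, 3, 2, 3, 2]; total = 24

G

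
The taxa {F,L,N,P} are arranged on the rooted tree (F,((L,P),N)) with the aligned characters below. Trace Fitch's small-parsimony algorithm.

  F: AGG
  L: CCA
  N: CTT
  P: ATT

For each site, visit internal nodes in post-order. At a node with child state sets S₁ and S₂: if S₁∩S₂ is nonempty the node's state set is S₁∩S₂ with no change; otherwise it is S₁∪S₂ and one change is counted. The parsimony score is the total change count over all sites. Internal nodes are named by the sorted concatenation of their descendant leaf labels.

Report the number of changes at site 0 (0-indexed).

2

site 0, node LP: L={C} ∪ P={A} → {A,C} (+1)
site 0, node LNP: LP={A,C} ∩ N={C} → {C} (+0)
site 0, node FLNP: F={A} ∪ LNP={C} → {A,C} (+1)
site 1, node LP: L={C} ∪ P={T} → {C,T} (+1)
site 1, node LNP: LP={C,T} ∩ N={T} → {T} (+0)
site 1, node FLNP: F={G} ∪ LNP={T} → {G,T} (+1)
site 2, node LP: L={A} ∪ P={T} → {A,T} (+1)
site 2, node LNP: LP={A,T} ∩ N={T} → {T} (+0)
site 2, node FLNP: F={G} ∪ LNP={T} → {G,T} (+1)
per-site changes: [2, 2, 2]; total = 6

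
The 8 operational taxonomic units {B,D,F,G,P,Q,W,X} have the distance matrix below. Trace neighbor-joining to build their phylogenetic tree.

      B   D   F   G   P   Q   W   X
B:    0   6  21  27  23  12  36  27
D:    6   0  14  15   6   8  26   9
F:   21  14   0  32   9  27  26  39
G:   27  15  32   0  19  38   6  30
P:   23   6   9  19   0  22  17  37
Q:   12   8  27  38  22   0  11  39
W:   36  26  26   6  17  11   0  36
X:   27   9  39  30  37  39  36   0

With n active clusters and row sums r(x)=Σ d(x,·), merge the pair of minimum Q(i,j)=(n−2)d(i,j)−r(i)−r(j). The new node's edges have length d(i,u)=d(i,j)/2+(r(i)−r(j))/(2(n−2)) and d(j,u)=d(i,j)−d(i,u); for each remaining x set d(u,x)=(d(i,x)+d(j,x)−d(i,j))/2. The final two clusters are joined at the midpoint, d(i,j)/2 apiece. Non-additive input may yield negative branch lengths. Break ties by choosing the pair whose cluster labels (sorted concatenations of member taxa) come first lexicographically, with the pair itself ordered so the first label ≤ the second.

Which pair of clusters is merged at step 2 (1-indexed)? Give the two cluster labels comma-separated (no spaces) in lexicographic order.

F,P

step 1: merge (G,W) at d=6, Q=-289; branch lengths G→15/4, W→9/4; new cluster GW
  updated: d(B,GW)=57/2, d(D,GW)=35/2, d(F,GW)=26, d(GW,P)=15, d(GW,Q)=43/2, d(GW,X)=30
step 2: merge (F,P) at d=9, Q=-203; branch lengths F→69/10, P→21/10; new cluster FP
  updated: d(B,FP)=35/2, d(D,FP)=11/2, d(FP,GW)=16, d(FP,Q)=20, d(FP,X)=67/2
step 3: merge (D,X) at d=9, Q=-297/2; branch lengths D→-113/16, X→257/16; new cluster DX
  updated: d(B,DX)=12, d(DX,FP)=15, d(DX,GW)=77/4, d(DX,Q)=19
step 4: merge (B,Q) at d=12, Q=-213/2; branch lengths B→67/12, Q→77/12; new cluster BQ
  updated: d(BQ,DX)=19/2, d(BQ,FP)=51/4, d(BQ,GW)=19
step 5: merge (BQ,DX) at d=19/2, Q=-66; branch lengths BQ→33/8, DX→43/8; new cluster BDQX
  updated: d(BDQX,FP)=73/8, d(BDQX,GW)=115/8
step 6: merge (BDQX,FP) at d=73/8, Q=-79/2; branch lengths BDQX→15/4, FP→43/8; new cluster BDFPQX
  updated: d(BDFPQX,GW)=85/8
step 7: merge (BDFPQX,GW) at d=85/8; branch lengths BDFPQX→85/16, GW→85/16; new cluster BDFGPQWX
final tree: ((((B:67/12,Q:77/12):33/8,(D:-113/16,X:257/16):43/8):15/4,(F:69/10,P:21/10):43/8):85/16,(G:15/4,W:9/4):85/16)
total length: 261/4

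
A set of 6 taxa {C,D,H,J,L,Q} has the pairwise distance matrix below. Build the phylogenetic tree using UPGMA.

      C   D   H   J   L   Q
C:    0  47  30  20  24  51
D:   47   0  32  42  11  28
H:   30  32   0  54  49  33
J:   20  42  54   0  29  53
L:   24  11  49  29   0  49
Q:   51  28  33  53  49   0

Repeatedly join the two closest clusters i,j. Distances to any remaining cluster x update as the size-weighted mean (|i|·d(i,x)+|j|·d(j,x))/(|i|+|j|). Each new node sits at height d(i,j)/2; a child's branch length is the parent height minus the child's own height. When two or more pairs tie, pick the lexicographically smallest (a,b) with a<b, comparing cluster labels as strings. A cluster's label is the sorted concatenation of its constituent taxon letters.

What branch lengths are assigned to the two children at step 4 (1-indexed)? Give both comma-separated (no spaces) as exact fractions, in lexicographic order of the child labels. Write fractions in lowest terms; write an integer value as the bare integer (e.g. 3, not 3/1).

31/4,49/4

iteration 1: select D,L (d=11); attach at lengths (11/2, 11/2); label the merged cluster DL
  updated: d(C,DL)=71/2, d(DL,H)=81/2, d(DL,J)=71/2, d(DL,Q)=77/2
iteration 2: select C,J (d=20); attach at lengths (10, 10); label the merged cluster CJ
  updated: d(CJ,DL)=71/2, d(CJ,H)=42, d(CJ,Q)=52
iteration 3: select H,Q (d=33); attach at lengths (33/2, 33/2); label the merged cluster HQ
  updated: d(CJ,HQ)=47, d(DL,HQ)=79/2
iteration 4: select CJ,DL (d=71/2); attach at lengths (31/4, 49/4); label the merged cluster CDJL
  updated: d(CDJL,HQ)=173/4
iteration 5: select CDJL,HQ (d=173/4); attach at lengths (31/8, 41/8); label the merged cluster CDHJLQ
final tree: (((C:10,J:10):31/4,(D:11/2,L:11/2):49/4):31/8,(H:33/2,Q:33/2):41/8)
total length: 93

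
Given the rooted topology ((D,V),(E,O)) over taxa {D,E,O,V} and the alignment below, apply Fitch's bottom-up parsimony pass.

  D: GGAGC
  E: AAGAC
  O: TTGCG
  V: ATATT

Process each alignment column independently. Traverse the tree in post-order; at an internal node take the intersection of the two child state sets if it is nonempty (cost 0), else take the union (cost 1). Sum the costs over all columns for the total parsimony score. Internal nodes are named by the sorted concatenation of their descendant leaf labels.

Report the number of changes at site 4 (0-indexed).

site 0, node DV: D={G} ∪ V={A} → {A,G} (+1)
site 0, node EO: E={A} ∪ O={T} → {A,T} (+1)
site 0, node DEOV: DV={A,G} ∩ EO={A,T} → {A} (+0)
site 1, node DV: D={G} ∪ V={T} → {G,T} (+1)
site 1, node EO: E={A} ∪ O={T} → {A,T} (+1)
site 1, node DEOV: DV={G,T} ∩ EO={A,T} → {T} (+0)
site 2, node DV: D={A} ∩ V={A} → {A} (+0)
site 2, node EO: E={G} ∩ O={G} → {G} (+0)
site 2, node DEOV: DV={A} ∪ EO={G} → {A,G} (+1)
site 3, node DV: D={G} ∪ V={T} → {G,T} (+1)
site 3, node EO: E={A} ∪ O={C} → {A,C} (+1)
site 3, node DEOV: DV={G,T} ∪ EO={A,C} → {A,C,G,T} (+1)
site 4, node DV: D={C} ∪ V={T} → {C,T} (+1)
site 4, node EO: E={C} ∪ O={G} → {C,G} (+1)
site 4, node DEOV: DV={C,T} ∩ EO={C,G} → {C} (+0)
per-site changes: [2, 2, 1, 3, 2]; total = 10

2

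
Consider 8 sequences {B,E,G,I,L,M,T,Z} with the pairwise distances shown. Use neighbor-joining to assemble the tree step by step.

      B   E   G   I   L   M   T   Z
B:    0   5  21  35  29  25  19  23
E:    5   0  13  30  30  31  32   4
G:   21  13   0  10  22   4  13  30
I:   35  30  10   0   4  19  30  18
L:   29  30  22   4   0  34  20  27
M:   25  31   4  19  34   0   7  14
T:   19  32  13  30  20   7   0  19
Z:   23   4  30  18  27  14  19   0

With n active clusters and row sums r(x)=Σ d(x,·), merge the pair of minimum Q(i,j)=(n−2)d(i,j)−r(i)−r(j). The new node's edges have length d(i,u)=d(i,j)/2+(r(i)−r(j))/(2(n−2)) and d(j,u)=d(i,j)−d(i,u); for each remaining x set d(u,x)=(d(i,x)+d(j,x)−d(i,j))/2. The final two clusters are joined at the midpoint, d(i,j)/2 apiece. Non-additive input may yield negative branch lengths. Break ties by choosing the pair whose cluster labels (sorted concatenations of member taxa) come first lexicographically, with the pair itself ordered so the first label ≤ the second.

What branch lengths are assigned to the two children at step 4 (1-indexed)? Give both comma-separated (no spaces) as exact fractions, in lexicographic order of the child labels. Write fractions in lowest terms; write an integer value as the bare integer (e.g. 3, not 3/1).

13/2,23/2

1. join I+L (d=4, Q=-288) ⇒ IL; edges |I|=1/3, |L|=11/3
  updated: d(B,IL)=30, d(E,IL)=28, d(G,IL)=14, d(IL,M)=49/2, d(IL,T)=23, d(IL,Z)=41/2
2. join B+E (d=5, Q=-211) ⇒ BE; edges |B|=7/2, |E|=3/2
  updated: d(BE,G)=29/2, d(BE,IL)=53/2, d(BE,M)=51/2, d(BE,T)=23, d(BE,Z)=11
3. join BE+Z (d=11, Q=-151) ⇒ BEZ; edges |BE|=25/4, |Z|=19/4
  updated: d(BEZ,G)=67/4, d(BEZ,IL)=18, d(BEZ,M)=57/4, d(BEZ,T)=31/2
4. join BEZ+IL (d=18, Q=-90) ⇒ BEILZ; edges |BEZ|=13/2, |IL|=23/2
  updated: d(BEILZ,G)=51/8, d(BEILZ,M)=83/8, d(BEILZ,T)=41/4
5. join BEILZ+G (d=51/8, Q=-301/8) ⇒ BEGILZ; edges |BEILZ|=131/32, |G|=73/32
  updated: d(BEGILZ,M)=4, d(BEGILZ,T)=135/16
6. join BEGILZ+M (d=4, Q=-311/16) ⇒ BEGILMZ; edges |BEGILZ|=87/32, |M|=41/32
  updated: d(BEGILMZ,T)=183/32
7. join BEGILMZ+T (d=183/32) ⇒ BEGILMTZ; edges |BEGILMZ|=183/64, |T|=183/64
final tree: ((((((B:7/2,E:3/2):25/4,Z:19/4):13/2,(I:1/3,L:11/3):23/2):131/32,G:73/32):87/32,M:41/32):183/64,T:183/64)
total length: 1731/32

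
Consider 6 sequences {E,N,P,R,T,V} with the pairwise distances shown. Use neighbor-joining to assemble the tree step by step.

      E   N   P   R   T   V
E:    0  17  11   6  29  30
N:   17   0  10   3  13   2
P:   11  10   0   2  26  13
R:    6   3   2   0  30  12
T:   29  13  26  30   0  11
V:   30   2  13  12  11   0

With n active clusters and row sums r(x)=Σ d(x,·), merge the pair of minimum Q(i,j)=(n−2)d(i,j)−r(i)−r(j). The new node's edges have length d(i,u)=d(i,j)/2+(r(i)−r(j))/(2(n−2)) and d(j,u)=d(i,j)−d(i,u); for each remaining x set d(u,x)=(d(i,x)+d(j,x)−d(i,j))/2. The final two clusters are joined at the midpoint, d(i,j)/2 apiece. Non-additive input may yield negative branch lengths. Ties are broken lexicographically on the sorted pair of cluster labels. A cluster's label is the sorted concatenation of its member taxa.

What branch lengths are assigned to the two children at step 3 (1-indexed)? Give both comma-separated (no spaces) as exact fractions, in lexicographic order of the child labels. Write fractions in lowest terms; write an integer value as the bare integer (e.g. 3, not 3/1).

1. join T+V (d=11, Q=-133) ⇒ TV; edges |T|=85/8, |V|=3/8
  updated: d(E,TV)=24, d(N,TV)=2, d(P,TV)=14, d(R,TV)=31/2
2. join N+TV (d=2, Q=-163/2) ⇒ NTV; edges |N|=-35/12, |TV|=59/12
  updated: d(E,NTV)=39/2, d(NTV,P)=11, d(NTV,R)=33/4
3. join E+R (d=6, Q=-163/4) ⇒ ER; edges |E|=129/16, |R|=-33/16
  updated: d(ER,NTV)=87/8, d(ER,P)=7/2
4. join ER+NTV (d=87/8, Q=-203/8) ⇒ ENRTV; edges |ER|=27/16, |NTV|=147/16
  updated: d(ENRTV,P)=29/16
5. join ENRTV+P (d=29/16) ⇒ ENPRTV; edges |ENRTV|=29/32, |P|=29/32
final tree: (((E:129/16,R:-33/16):27/16,(N:-35/12,(T:85/8,V:3/8):59/12):147/16):29/32,P:29/32)
total length: 507/16

129/16,-33/16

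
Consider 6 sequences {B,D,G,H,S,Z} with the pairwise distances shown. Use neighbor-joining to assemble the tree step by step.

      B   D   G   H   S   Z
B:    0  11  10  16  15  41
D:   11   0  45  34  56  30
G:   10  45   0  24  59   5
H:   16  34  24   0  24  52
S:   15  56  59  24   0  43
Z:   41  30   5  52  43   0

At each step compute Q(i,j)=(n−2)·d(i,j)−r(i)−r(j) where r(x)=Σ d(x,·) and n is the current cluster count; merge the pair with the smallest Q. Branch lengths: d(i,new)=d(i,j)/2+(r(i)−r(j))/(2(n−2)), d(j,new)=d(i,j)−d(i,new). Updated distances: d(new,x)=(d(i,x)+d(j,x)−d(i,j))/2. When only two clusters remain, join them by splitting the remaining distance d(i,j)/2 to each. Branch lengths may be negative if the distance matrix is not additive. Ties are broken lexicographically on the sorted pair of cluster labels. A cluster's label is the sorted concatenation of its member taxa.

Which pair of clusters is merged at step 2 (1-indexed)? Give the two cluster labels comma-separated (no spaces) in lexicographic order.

iteration 1: select G,Z (d=5, Q=-294); attach at lengths (-1, 6); label the merged cluster GZ
  updated: d(B,GZ)=23, d(D,GZ)=35, d(GZ,H)=71/2, d(GZ,S)=97/2
iteration 2: select H,S (d=24, Q=-181); attach at lengths (19/3, 53/3); label the merged cluster HS
  updated: d(B,HS)=7/2, d(D,HS)=33, d(GZ,HS)=30
iteration 3: select B,HS (d=7/2, Q=-97); attach at lengths (-11/2, 9); label the merged cluster BHS
  updated: d(BHS,D)=81/4, d(BHS,GZ)=99/4
iteration 4: select BHS,D (d=81/4, Q=-80); attach at lengths (5, 61/4); label the merged cluster BDHS
  updated: d(BDHS,GZ)=79/4
iteration 5: select BDHS,GZ (d=79/4); attach at lengths (79/8, 79/8); label the merged cluster BDGHSZ
final tree: (((B:-11/2,(H:19/3,S:53/3):9):5,D:61/4):79/8,(G:-1,Z:6):79/8)
total length: 145/2

H,S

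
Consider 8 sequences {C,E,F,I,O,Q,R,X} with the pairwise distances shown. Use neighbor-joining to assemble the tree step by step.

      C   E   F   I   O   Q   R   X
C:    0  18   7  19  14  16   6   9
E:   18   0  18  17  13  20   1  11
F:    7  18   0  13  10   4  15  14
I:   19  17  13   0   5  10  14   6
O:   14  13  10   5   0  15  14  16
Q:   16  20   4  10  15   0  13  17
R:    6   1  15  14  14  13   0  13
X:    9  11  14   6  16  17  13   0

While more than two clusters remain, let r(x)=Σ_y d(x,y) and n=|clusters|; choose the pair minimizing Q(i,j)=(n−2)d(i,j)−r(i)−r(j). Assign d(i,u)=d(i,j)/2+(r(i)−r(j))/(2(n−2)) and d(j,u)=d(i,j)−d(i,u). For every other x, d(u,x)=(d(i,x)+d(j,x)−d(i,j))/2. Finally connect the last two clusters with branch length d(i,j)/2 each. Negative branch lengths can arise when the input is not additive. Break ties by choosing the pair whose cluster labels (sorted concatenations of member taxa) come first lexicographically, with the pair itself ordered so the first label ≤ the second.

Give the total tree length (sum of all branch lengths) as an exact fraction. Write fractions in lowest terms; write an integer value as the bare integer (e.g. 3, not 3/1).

step 1: merge (E,R) at d=1, Q=-168; branch lengths E→7/3, R→-4/3; new cluster ER
  updated: d(C,ER)=23/2, d(ER,F)=16, d(ER,I)=15, d(ER,O)=13, d(ER,Q)=16, d(ER,X)=23/2
step 2: merge (F,Q) at d=4, Q=-122; branch lengths F→3/5, Q→17/5; new cluster FQ
  updated: d(C,FQ)=19/2, d(ER,FQ)=14, d(FQ,I)=19/2, d(FQ,O)=21/2, d(FQ,X)=27/2
step 3: merge (I,O) at d=5, Q=-93; branch lengths I→2, O→3; new cluster IO
  updated: d(C,IO)=14, d(ER,IO)=23/2, d(FQ,IO)=15/2, d(IO,X)=17/2
step 4: merge (FQ,IO) at d=15/2, Q=-127/2; branch lengths FQ→17/4, IO→13/4; new cluster FIOQ
  updated: d(C,FIOQ)=8, d(ER,FIOQ)=9, d(FIOQ,X)=29/4
step 5: merge (C,X) at d=9, Q=-153/4; branch lengths C→75/16, X→69/16; new cluster CX
  updated: d(CX,ER)=7, d(CX,FIOQ)=25/8
step 6: merge (CX,ER) at d=7, Q=-153/8; branch lengths CX→9/16, ER→103/16; new cluster CERX
  updated: d(CERX,FIOQ)=41/16
step 7: merge (CERX,FIOQ) at d=41/16; branch lengths CERX→41/32, FIOQ→41/32; new cluster CEFIOQRX
final tree: (((C:75/16,X:69/16):9/16,(E:7/3,R:-4/3):103/16):41/32,((F:3/5,Q:17/5):17/4,(I:2,O:3):13/4):41/32)
total length: 577/16

577/16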